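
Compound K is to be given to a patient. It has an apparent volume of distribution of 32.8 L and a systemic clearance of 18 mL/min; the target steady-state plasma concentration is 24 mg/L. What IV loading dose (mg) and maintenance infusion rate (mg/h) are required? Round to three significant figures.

(a) 787 mg; (b) 25.9 mg/h

Loading: fill Vd to C_target → 32.80 L × 24 mg/L = 787.2 mg
CL = 18 mL/min = 18 × 0.06 = 1.080 L/h
Infusion rate = 1.080 L/h × 24 mg/L = 25.92 mg/h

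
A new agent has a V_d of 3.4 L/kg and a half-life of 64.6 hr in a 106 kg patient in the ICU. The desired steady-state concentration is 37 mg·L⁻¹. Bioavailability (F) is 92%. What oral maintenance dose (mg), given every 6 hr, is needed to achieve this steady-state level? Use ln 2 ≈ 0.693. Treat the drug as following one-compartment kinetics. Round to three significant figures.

Vd(total) = 106 kg × 3.4 L/kg = 360.4 L
CL = ln 2 · Vd / t½ = 0.693 × 360.4 / 64.6 = 3.866 L/h
D = CL × Css × τ / F = 3.866 × 37 × 6 / 0.92 = 932.9 mg

933 mg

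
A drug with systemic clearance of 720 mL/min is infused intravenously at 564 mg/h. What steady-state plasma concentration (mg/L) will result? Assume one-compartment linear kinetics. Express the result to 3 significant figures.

13.1 mg/L

CL = 720 mL/min = 720 × 0.06 = 43.20 L/h
Css = rate / CL = 564 / 43.20 = 13.06 mg/L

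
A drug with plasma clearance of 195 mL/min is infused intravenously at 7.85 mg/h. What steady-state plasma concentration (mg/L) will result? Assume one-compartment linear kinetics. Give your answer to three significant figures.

0.671 mg/L

CL = 195 mL/min × 60/1000 = 11.70 L/h
Css = rate / CL = 7.85 / 11.70 = 0.6709 mg/L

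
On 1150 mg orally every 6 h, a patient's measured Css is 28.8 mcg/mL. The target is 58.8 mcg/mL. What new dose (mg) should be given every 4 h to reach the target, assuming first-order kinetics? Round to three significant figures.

1570 mg

For first-order elimination, Css ∝ F·D/(CL·τ); F and CL are unchanged, so Css ∝ D/τ.
D₂ = D₁ × (Css,target / Css,current) × (τ₂/τ₁) = 1150 × (58.8/28.8) × (4/6) = 1565 mg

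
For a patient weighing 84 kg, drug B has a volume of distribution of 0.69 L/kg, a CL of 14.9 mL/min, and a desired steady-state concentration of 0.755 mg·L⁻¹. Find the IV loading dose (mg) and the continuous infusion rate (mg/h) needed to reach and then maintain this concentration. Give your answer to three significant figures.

Vd = 0.69 L/kg × 84 kg = 57.96 L
Loading: fill Vd to C_target → 57.96 L × 0.755 mg/L = 43.76 mg
CL = 14.9 mL/min = 14.9 × 0.06 = 0.8940 L/h
Infusion rate = 0.8940 L/h × 0.755 mg/L = 0.6750 mg/h

(a) 43.8 mg; (b) 0.675 mg/h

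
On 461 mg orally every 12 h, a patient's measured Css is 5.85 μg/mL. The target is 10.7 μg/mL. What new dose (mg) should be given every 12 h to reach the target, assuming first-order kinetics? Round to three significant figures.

843 mg

With linear kinetics, Css is proportional to dose rate (D/τ) at fixed clearance.
D₂ = D₁ × (Css,target / Css,current) = 461 × 10.7/5.85 = 843.2 mg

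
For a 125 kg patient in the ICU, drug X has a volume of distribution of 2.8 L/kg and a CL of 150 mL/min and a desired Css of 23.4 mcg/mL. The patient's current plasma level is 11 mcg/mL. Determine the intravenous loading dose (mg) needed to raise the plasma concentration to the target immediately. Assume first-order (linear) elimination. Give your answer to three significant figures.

Vd(total) = 125 kg × 2.8 L/kg = 350.0 L
The loading dose fills Vd to the target concentration; clearance is irrelevant here.
Concentration deficit ΔC = 23.4 − 11 = 12.40 mg/L
LD = Vd × ΔC = 350.0 × 12.40 = 4340 mg

4340 mg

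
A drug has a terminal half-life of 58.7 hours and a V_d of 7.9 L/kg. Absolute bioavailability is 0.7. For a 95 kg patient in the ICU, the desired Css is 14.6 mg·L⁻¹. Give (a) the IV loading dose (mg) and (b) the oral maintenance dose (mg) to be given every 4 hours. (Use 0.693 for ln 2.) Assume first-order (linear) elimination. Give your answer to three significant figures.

(a) 11000 mg; (b) 739 mg

Total Vd = 7.9 × 95 = 750.5 L
LD = Vd × C = 750.5 × 14.6 = 10960 mg
CL = 0.693 × Vd / t½ = 0.693 × 750.5 / 58.7 = 8.860 L/h
D = CL × Css × τ / F = 8.860 × 14.6 × 4 / 0.7 = 739.2 mg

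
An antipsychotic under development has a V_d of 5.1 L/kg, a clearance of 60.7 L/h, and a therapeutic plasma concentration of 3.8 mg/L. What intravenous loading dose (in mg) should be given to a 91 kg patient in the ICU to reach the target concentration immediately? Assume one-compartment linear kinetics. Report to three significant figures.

Vd = 5.1 L/kg × 91 kg = 464.1 L
LD = Vd × C = 464.1 × 3.800 = 1764 mg

1760 mg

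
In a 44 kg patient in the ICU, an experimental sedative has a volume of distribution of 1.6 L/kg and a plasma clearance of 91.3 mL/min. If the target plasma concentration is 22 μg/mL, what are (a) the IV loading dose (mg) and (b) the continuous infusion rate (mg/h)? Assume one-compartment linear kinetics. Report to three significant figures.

Vd(total) = 44 kg × 1.6 L/kg = 70.40 L
Loading dose = Vd × C = 70.40 × 22 = 1549 mg
Convert clearance: 91.3 mL/min × 60 min/h ÷ 1000 mL/L = 5.478 L/h
Maintenance: replace elimination → rate = CL × Css = 5.478 × 22 = 120.5 mg/h

(a) 1550 mg; (b) 121 mg/h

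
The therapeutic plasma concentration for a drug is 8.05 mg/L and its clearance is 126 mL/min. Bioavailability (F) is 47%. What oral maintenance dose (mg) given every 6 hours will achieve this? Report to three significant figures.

777 mg

CL = 126 mL/min = 126 × 0.06 = 7.560 L/h
At steady state, dose per interval replaces the amount cleared in that interval: F·D/τ = CL·Css.
D = CL × Css × τ / F = 7.560 × 8.05 × 6 / 0.47 = 776.9 mg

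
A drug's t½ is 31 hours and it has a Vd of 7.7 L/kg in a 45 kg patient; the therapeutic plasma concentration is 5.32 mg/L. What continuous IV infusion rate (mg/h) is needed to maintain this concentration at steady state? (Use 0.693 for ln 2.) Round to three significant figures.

Vd = 7.7 L/kg × 45 kg = 346.5 L
k = 0.693/31 = 0.02235 h⁻¹, so CL = k·Vd = 0.02235 × 346.5 = 7.744 L/h
Infusion rate = CL × Css = 7.744 × 5.32 = 41.20 mg/h

41.2 mg/h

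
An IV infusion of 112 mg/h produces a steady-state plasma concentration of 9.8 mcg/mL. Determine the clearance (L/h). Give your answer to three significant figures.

11.4 L/h

At steady state, infusion rate = CL × Css, so CL = rate / Css.
CL = 112 / 9.8 = 11.43 L/h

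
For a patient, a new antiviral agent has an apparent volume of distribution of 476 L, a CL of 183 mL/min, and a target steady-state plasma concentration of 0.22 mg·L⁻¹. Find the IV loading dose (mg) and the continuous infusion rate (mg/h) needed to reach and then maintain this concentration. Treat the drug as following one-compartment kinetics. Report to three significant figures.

(a) 105 mg; (b) 2.42 mg/h

LD = Vd · C_target = 476.0 × 0.22 = 104.7 mg
CL = 183 mL/min × 60/1000 = 10.98 L/h
Maintenance infusion rate = CL × Css = 10.98 × 0.22 = 2.416 mg/h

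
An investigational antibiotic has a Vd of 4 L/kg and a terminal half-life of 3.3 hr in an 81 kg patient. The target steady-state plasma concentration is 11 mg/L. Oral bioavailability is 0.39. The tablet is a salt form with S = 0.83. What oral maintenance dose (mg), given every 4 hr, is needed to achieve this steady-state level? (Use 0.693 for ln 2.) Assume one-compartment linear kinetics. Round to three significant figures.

9250 mg

Vd(total) = 81 kg × 4 L/kg = 324.0 L
CL = 0.693 × Vd / t½ = 0.693 × 324.0 / 3.3 = 68.04 L/h
D = CL × Css × τ / F / S = 68.04 × 11 × 4 / 0.39 / 0.83 = 9249 mg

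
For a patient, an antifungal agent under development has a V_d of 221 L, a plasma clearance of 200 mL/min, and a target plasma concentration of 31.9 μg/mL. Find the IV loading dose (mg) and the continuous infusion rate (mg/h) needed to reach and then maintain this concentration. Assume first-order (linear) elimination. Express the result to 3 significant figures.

(a) 7050 mg; (b) 383 mg/h

Loading: fill Vd to C_target → 221.0 L × 31.9 mg/L = 7050 mg
CL = 200 mL/min = 200 × 0.06 = 12.00 L/h
Infusion rate = 12.00 L/h × 31.9 mg/L = 382.8 mg/h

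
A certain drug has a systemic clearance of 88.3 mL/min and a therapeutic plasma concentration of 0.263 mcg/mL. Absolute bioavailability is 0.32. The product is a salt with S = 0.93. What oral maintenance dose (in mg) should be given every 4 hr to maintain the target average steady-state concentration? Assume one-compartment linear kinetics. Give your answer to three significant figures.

Convert clearance: 88.3 mL/min × 60 min/h ÷ 1000 mL/L = 5.298 L/h
D = CL × Css × τ / F / S = 5.298 × 0.263 × 4 / 0.32 / 0.93 = 18.73 mg

18.7 mg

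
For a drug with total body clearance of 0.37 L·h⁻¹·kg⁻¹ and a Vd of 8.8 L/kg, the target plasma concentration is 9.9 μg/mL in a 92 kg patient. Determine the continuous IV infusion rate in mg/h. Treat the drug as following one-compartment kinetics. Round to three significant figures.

CL = 0.37 L·h⁻¹·kg⁻¹ × 92 kg = 34.04 L/h
At steady state, infusion rate equals elimination rate: rate in = CL × Css.
Infusion rate = CL · Css = 34.04 L/h × 9.9 mg/L = 337.0 mg/h

337 mg/h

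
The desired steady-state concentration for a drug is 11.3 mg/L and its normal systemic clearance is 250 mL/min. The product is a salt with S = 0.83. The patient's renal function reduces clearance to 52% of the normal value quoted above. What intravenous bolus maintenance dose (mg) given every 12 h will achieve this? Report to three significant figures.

CL = 250 mL/min = 250 × 0.06 = 15.00 L/h
Patient clearance = 0.52 × 15.00 = 7.800 L/h
At steady state, dose per interval replaces the amount cleared in that interval: S·D/τ = CL·Css.
D = CL × Css × τ / S = 7.800 × 11.3 × 12 / 0.83 = 1274 mg

1270 mg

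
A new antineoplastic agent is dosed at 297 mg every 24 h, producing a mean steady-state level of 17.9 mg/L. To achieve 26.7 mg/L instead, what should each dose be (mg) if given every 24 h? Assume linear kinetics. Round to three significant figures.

443 mg

For first-order elimination, Css ∝ F·D/(CL·τ); F and CL are unchanged, so Css ∝ D/τ.
D₂ = D₁ × (Css,target / Css,current) = 297 × 26.7/17.9 = 443.0 mg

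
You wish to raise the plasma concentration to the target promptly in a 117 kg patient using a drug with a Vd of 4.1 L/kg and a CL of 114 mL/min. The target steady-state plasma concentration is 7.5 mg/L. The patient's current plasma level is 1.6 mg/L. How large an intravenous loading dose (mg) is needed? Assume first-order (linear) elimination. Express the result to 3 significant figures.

2830 mg

Total Vd = 4.1 × 117 = 479.7 L
The loading dose fills Vd to the target concentration; clearance is irrelevant here.
Concentration deficit ΔC = 7.5 − 1.6 = 5.900 mg/L
LD = Vd × ΔC = 479.7 × 5.900 = 2830 mg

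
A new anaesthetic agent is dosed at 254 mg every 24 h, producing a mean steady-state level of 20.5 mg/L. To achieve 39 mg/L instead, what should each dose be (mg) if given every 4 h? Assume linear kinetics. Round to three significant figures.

80.5 mg

For first-order elimination, Css ∝ F·D/(CL·τ); F and CL are unchanged, so Css ∝ D/τ.
D₂ = D₁ × (Css,target / Css,current) × (τ₂/τ₁) = 254 × (39/20.5) × (4/24) = 80.54 mg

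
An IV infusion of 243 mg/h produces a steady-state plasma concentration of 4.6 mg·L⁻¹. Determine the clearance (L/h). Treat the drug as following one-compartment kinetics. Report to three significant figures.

At steady state, infusion rate = CL × Css, so CL = rate / Css.
CL = 243 / 4.6 = 52.83 L/h

52.8 L/h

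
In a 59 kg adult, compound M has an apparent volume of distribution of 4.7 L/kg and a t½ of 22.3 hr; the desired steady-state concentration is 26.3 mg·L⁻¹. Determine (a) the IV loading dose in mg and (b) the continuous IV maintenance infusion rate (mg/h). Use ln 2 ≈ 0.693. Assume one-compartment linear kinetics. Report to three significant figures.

Total Vd = 4.7 × 59 = 277.3 L
LD = Vd × C = 277.3 × 26.3 = 7293 mg
CL = 0.693 × Vd / t½ = 0.693 × 277.3 / 22.3 = 8.617 L/h
Infusion rate = CL × Css = 8.617 × 26.3 = 226.6 mg/h

(a) 7290 mg; (b) 227 mg/h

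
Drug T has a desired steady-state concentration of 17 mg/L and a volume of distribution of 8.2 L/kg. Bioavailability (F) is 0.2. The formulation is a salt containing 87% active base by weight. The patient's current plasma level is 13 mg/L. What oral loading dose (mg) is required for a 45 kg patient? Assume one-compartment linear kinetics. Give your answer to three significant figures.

Vd = 8.2 L/kg × 45 kg = 369.0 L
The loading dose fills Vd to the target concentration.
Concentration deficit ΔC = 17 − 13 = 4.000 mg/L
LD = Vd × ΔC / F / S = 369.0 × 4.000 / 0.2 / 0.87 = 8483 mg

8480 mg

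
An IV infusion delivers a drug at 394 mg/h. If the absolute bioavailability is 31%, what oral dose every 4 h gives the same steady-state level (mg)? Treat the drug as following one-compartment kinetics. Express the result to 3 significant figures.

To maintain the same Css, the systemic dosing rate must be unchanged: F·D/τ = infusion rate.
D = rate × τ / F = 394 × 4 / 0.31 = 5084 mg

5080 mg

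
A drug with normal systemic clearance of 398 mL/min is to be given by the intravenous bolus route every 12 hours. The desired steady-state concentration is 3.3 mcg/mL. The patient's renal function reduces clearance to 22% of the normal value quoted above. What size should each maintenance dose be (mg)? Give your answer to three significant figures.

Convert clearance: 398 mL/min × 60 min/h ÷ 1000 mL/L = 23.88 L/h
Patient clearance = 0.22 × 23.88 = 5.254 L/h
D = CL × Css × τ = 5.254 × 3.3 × 12 = 208.1 mg

208 mg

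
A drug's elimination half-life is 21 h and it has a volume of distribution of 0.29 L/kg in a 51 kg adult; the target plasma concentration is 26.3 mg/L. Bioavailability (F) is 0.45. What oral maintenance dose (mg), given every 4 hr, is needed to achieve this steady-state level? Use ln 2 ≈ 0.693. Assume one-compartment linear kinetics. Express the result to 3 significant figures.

Total Vd = 0.29 × 51 = 14.79 L
CL = 0.693 × Vd / t½ = 0.693 × 14.79 / 21 = 0.4881 L/h
D = CL × Css × τ / F = 0.4881 × 26.3 × 4 / 0.45 = 114.1 mg

114 mg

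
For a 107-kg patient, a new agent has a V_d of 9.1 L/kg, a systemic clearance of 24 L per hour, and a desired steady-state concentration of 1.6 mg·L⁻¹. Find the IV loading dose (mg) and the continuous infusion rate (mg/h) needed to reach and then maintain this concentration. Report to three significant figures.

Vd(total) = 107 kg × 9.1 L/kg = 973.7 L
Loading dose = Vd × C = 973.7 × 1.6 = 1558 mg
Infusion rate = 24.00 L/h × 1.6 mg/L = 38.40 mg/h

(a) 1560 mg; (b) 38.4 mg/h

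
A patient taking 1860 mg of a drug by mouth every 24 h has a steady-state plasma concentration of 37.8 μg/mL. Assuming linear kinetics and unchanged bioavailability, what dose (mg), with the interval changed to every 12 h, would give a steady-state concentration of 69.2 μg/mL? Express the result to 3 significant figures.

With linear kinetics, Css is proportional to dose rate (D/τ) at fixed clearance.
D₂ = D₁ × (Css,target / Css,current) × (τ₂/τ₁) = 1860 × (69.2/37.8) × (12/24) = 1703 mg

1700 mg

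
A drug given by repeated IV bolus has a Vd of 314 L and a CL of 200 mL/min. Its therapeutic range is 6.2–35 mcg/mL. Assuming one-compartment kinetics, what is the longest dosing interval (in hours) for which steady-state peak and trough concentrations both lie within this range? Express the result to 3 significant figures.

45.3 h

CL = 200 mL/min = 200 × 0.06 = 12.00 L/h
k = CL / Vd = 12.00 / 314.0 = 0.03822 h⁻¹
Between IV bolus doses, concentration decays as C = C₀·e^(−kτ), so C_peak/C_trough = e^(kτ).
τ_max = ln(C_peak/C_trough) / k = ln(35/6.2) / 0.03822 = 1.731 / 0.03822 = 45.29 h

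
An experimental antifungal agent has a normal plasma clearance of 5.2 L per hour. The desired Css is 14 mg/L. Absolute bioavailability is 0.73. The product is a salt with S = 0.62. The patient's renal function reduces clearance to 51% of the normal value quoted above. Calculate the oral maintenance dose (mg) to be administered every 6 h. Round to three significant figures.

Patient clearance = 0.51 × 5.200 = 2.652 L/h
D = CL × Css × τ / F / S = 2.652 × 14 × 6 / 0.73 / 0.62 = 492.2 mg

492 mg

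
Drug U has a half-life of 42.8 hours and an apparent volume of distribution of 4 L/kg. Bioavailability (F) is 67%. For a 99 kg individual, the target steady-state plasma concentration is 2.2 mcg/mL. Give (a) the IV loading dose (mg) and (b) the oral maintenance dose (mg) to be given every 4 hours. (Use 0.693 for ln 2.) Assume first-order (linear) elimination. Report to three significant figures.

(a) 871 mg; (b) 84.2 mg

Total Vd = 4 × 99 = 396.0 L
LD = Vd × C = 396.0 × 2.2 = 871.2 mg
CL = 0.693 × Vd / t½ = 0.693 × 396.0 / 42.8 = 6.412 L/h
D = CL × Css × τ / F = 6.412 × 2.2 × 4 / 0.67 = 84.22 mg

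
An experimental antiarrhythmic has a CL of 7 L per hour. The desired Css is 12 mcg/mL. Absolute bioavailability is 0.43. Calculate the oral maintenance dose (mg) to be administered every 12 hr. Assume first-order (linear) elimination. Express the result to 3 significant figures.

2340 mg

D = CL × Css × τ / F = 7.000 × 12 × 12 / 0.43 = 2344 mg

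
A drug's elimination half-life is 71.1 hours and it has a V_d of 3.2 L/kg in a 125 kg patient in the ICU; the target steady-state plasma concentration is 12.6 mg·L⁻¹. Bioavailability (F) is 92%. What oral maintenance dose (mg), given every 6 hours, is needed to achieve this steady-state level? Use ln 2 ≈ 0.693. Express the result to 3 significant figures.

Vd(total) = 125 kg × 3.2 L/kg = 400.0 L
CL = ln 2 · Vd / t½ = 0.693 × 400.0 / 71.1 = 3.899 L/h
D = CL × Css × τ / F = 3.899 × 12.6 × 6 / 0.92 = 320.4 mg

320 mg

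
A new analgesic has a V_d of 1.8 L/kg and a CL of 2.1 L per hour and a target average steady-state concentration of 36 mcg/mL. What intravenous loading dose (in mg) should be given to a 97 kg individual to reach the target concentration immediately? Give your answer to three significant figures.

Total Vd = 1.8 × 97 = 174.6 L
LD = Vd × C = 174.6 × 36.00 = 6286 mg

6290 mg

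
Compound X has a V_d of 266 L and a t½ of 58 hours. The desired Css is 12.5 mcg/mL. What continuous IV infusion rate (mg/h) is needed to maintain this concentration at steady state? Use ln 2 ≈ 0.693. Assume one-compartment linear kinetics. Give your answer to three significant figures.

CL = 0.693 × Vd / t½ = 0.693 × 266.0 / 58 = 3.178 L/h
Infusion rate = CL × Css = 3.178 × 12.5 = 39.73 mg/h

39.7 mg/h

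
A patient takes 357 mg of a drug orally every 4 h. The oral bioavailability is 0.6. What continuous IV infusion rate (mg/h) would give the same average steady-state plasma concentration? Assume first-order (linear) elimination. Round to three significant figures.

Equivalent systemic input: infusion rate = F·D/τ.
Rate = 0.6 × 357 / 4 = 53.55 mg/h

53.6 mg/h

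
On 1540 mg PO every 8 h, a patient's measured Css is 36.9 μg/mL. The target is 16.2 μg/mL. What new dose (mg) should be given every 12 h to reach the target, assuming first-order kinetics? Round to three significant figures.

1010 mg

With linear kinetics, Css is proportional to dose rate (D/τ) at fixed clearance.
D₂ = D₁ × (Css,target / Css,current) × (τ₂/τ₁) = 1540 × (16.2/36.9) × (12/8) = 1014 mg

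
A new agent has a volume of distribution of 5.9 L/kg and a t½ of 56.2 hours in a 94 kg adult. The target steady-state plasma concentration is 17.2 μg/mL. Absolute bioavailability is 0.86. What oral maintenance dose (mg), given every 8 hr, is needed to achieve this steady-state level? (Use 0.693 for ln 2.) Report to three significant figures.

Vd = 5.9 L/kg × 94 kg = 554.6 L
CL = 0.693 × Vd / t½ = 0.693 × 554.6 / 56.2 = 6.839 L/h
D = CL × Css × τ / F = 6.839 × 17.2 × 8 / 0.86 = 1094 mg

1090 mg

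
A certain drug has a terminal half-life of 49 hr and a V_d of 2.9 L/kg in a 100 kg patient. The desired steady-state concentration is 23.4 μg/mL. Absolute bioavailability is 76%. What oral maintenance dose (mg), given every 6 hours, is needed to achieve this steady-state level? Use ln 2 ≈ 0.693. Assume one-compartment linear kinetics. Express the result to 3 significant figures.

Vd(total) = 100 kg × 2.9 L/kg = 290.0 L
CL = ln 2 · Vd / t½ = 0.693 × 290.0 / 49 = 4.101 L/h
D = CL × Css × τ / F = 4.101 × 23.4 × 6 / 0.76 = 757.6 mg

758 mg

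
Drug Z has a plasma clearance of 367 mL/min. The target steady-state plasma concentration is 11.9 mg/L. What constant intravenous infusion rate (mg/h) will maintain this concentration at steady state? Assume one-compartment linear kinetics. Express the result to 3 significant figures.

262 mg/h

Convert clearance: 367 mL/min × 60 min/h ÷ 1000 mL/L = 22.02 L/h
Rate = CL × Css = 22.02 × 11.9 = 262.0 mg/h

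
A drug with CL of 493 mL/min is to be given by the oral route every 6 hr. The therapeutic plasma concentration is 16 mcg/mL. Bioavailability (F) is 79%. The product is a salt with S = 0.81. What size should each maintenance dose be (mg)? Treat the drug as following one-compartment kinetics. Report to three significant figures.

Convert clearance: 493 mL/min × 60 min/h ÷ 1000 mL/L = 29.58 L/h
D = CL × Css × τ / F / S = 29.58 × 16 × 6 / 0.79 / 0.81 = 4438 mg

4440 mg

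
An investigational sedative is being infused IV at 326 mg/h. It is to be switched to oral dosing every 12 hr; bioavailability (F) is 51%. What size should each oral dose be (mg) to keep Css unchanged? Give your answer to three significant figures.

To maintain the same Css, the systemic dosing rate must be unchanged: F·D/τ = infusion rate.
D = rate × τ / F = 326 × 12 / 0.51 = 7671 mg

7670 mg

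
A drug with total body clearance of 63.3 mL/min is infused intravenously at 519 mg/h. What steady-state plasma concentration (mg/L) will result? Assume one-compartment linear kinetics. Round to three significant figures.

CL = 63.3 mL/min = 63.3 × 0.06 = 3.798 L/h
Css = rate / CL = 519 / 3.798 = 136.7 mg/L

137 mg/L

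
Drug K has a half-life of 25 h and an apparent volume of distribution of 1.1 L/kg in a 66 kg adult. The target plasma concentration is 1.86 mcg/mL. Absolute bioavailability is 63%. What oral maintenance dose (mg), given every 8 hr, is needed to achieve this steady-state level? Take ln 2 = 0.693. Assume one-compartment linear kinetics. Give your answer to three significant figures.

Vd(total) = 66 kg × 1.1 L/kg = 72.60 L
CL = ln 2 · Vd / t½ = 0.693 × 72.60 / 25 = 2.012 L/h
D = CL × Css × τ / F = 2.012 × 1.86 × 8 / 0.63 = 47.52 mg

47.5 mg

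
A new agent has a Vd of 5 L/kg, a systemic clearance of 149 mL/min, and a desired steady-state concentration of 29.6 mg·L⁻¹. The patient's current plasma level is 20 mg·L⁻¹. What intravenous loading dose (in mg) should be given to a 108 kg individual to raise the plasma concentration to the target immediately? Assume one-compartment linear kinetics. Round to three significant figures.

Vd(total) = 108 kg × 5 L/kg = 540.0 L
Concentration deficit ΔC = 29.6 − 20 = 9.600 mg/L
LD = Vd × ΔC = 540.0 × 9.600 = 5184 mg

5180 mg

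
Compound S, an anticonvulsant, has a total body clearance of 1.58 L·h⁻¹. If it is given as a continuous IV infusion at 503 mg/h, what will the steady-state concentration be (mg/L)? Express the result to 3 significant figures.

Css = rate / CL = 503 / 1.580 = 318.4 mg/L

318 mg/L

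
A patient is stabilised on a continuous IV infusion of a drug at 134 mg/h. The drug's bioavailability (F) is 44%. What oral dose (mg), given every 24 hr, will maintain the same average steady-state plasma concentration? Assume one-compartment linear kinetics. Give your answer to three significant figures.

To maintain the same Css, the systemic dosing rate must be unchanged: F·D/τ = infusion rate.
D = rate × τ / F = 134 × 24 / 0.44 = 7309 mg

7310 mg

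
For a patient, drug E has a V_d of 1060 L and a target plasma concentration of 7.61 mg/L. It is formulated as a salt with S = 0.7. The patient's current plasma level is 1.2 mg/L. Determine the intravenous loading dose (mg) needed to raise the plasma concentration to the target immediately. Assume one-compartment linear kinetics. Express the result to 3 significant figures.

9710 mg

The loading dose fills Vd to the target concentration.
Concentration deficit ΔC = 7.61 − 1.2 = 6.410 mg/L
LD = Vd × ΔC / S = 1060 × 6.410 / 0.7 = 9707 mg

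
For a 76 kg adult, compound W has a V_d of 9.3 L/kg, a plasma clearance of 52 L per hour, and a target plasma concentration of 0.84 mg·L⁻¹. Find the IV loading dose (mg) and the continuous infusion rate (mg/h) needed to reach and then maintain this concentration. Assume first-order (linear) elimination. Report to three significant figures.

Vd(total) = 76 kg × 9.3 L/kg = 706.8 L
Loading dose = Vd × C = 706.8 × 0.84 = 593.7 mg
Infusion rate = 52.00 L/h × 0.84 mg/L = 43.68 mg/h

(a) 594 mg; (b) 43.7 mg/h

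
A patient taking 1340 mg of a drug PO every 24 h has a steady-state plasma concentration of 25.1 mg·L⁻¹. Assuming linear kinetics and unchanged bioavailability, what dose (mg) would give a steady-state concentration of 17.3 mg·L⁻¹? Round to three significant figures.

924 mg

For first-order elimination, Css ∝ F·D/(CL·τ); F and CL are unchanged, so Css ∝ D/τ.
D₂ = D₁ × (Css,target / Css,current) = 1340 × 17.3/25.1 = 923.6 mg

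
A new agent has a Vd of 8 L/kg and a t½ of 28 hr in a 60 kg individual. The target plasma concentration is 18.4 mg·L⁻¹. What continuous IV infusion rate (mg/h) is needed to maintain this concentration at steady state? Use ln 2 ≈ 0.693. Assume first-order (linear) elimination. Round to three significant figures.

Vd(total) = 60 kg × 8 L/kg = 480.0 L
k = 0.693/28 = 0.02475 h⁻¹, so CL = k·Vd = 0.02475 × 480.0 = 11.88 L/h
Infusion rate = CL × Css = 11.88 × 18.4 = 218.6 mg/h

219 mg/h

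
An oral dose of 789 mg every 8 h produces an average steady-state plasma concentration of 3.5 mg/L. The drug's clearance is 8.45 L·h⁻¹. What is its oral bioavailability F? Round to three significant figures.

F·D/τ = CL·Css at steady state → F = CL·Css·τ / D.
F = 8.45 × 3.5 × 8 / 789 = 0.300

0.300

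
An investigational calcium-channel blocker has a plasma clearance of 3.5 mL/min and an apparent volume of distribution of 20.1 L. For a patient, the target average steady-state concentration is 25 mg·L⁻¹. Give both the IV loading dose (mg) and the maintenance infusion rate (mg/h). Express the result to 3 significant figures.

(a) 503 mg; (b) 5.25 mg/h

Loading: fill Vd to C_target → 20.10 L × 25 mg/L = 502.5 mg
CL = 3.5 mL/min × 60/1000 = 0.2100 L/h
Maintenance infusion rate = CL × Css = 0.2100 × 25 = 5.250 mg/h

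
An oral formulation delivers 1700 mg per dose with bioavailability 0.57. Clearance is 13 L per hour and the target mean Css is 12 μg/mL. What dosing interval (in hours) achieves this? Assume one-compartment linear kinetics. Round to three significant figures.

6.21 h

F·D/τ = CL·Css → τ = F·D / (CL·Css).
τ = 0.57 × 1700 / (13 × 12) = 6.212 h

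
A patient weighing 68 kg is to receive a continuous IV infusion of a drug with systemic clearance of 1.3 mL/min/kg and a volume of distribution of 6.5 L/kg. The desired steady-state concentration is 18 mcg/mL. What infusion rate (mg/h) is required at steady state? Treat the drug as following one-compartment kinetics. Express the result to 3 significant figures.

95.5 mg/h

CL = 1.3 mL/min/kg × 68 kg = 88.40 mL/min = 88.40 × 60/1000 = 5.304 L/h
Infusion rate = CL · Css = 5.304 L/h × 18 mg/L = 95.47 mg/h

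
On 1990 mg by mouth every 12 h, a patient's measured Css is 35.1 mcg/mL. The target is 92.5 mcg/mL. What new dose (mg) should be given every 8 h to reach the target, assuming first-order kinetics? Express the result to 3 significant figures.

3500 mg

For first-order elimination, Css ∝ F·D/(CL·τ); F and CL are unchanged, so Css ∝ D/τ.
D₂ = D₁ × (Css,target / Css,current) × (τ₂/τ₁) = 1990 × (92.5/35.1) × (8/12) = 3496 mg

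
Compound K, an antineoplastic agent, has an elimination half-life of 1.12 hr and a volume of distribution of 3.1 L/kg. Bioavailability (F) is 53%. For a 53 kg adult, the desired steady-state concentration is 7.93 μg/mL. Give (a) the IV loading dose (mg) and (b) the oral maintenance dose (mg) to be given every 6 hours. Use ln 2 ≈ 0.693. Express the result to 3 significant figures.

Vd(total) = 53 kg × 3.1 L/kg = 164.3 L
LD = Vd × C = 164.3 × 7.93 = 1303 mg
CL = 0.693 × Vd / t½ = 0.693 × 164.3 / 1.12 = 101.7 L/h
D = CL × Css × τ / F = 101.7 × 7.93 × 6 / 0.53 = 9130 mg

(a) 1300 mg; (b) 9130 mg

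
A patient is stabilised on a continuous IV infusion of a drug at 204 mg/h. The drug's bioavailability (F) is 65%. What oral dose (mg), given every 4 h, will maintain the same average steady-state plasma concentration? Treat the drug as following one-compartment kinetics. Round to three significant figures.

To maintain the same Css, the systemic dosing rate must be unchanged: F·D/τ = infusion rate.
D = rate × τ / F = 204 × 4 / 0.65 = 1255 mg

1260 mg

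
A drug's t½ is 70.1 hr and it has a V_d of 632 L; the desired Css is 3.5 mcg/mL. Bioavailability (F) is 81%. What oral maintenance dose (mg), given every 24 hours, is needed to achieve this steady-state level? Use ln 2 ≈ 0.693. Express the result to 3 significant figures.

CL = 0.693 × Vd / t½ = 0.693 × 632.0 / 70.1 = 6.248 L/h
D = CL × Css × τ / F = 6.248 × 3.5 × 24 / 0.81 = 647.9 mg

648 mg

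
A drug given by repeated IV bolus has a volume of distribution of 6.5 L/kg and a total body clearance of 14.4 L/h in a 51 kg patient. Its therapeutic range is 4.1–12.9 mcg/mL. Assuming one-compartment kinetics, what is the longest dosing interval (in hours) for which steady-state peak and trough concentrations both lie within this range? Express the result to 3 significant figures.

26.4 h

Vd(total) = 51 kg × 6.5 L/kg = 331.5 L
k = CL / Vd = 14.40 / 331.5 = 0.04344 h⁻¹
Between IV bolus doses, concentration decays as C = C₀·e^(−kτ), so C_peak/C_trough = e^(kτ).
τ_max = ln(C_peak/C_trough) / k = ln(12.9/4.1) / 0.04344 = 1.146 / 0.04344 = 26.38 h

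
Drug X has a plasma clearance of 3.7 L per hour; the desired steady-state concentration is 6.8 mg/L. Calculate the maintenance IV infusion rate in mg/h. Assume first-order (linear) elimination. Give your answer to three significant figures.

25.2 mg/h

Infusion rate = CL · Css = 3.700 L/h × 6.8 mg/L = 25.16 mg/h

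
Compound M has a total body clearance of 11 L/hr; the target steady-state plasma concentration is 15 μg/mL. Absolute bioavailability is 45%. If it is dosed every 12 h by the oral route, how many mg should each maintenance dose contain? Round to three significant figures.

4400 mg

D = CL × Css × τ / F = 11.00 × 15 × 12 / 0.45 = 4400 mg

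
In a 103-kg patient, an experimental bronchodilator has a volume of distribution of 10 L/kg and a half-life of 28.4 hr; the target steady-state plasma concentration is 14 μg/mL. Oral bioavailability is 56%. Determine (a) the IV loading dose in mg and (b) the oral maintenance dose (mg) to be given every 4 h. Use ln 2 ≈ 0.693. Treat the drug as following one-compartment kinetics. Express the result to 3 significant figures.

Total Vd = 10 × 103 = 1030 L
LD = Vd × C = 1030 × 14 = 14420 mg
CL = 0.693 × Vd / t½ = 0.693 × 1030 / 28.4 = 25.13 L/h
D = CL × Css × τ / F = 25.13 × 14 × 4 / 0.56 = 2513 mg

(a) 14400 mg; (b) 2510 mg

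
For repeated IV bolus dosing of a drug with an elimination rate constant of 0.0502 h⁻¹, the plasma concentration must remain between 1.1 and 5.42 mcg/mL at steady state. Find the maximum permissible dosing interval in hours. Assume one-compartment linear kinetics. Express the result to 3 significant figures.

31.8 h

Between IV bolus doses, concentration decays as C = C₀·e^(−kτ), so C_peak/C_trough = e^(kτ).
τ_max = ln(C_peak/C_trough) / k = ln(5.42/1.1) / 0.05020 = 1.595 / 0.05020 = 31.77 h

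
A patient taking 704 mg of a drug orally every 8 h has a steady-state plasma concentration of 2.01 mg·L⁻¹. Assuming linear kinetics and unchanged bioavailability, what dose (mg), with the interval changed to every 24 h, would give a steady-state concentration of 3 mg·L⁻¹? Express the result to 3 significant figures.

3150 mg

With linear kinetics, Css is proportional to dose rate (D/τ) at fixed clearance.
D₂ = D₁ × (Css,target / Css,current) × (τ₂/τ₁) = 704 × (3/2.01) × (24/8) = 3152 mg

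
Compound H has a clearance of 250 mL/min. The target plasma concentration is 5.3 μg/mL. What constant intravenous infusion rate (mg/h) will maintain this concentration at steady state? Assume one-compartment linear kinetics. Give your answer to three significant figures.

CL = 250 mL/min = 250 × 0.06 = 15.00 L/h
At steady state, infusion rate equals elimination rate: rate in = CL × Css.
R₀ = 15.00 × 5.3 = 79.50 mg/h

79.5 mg/h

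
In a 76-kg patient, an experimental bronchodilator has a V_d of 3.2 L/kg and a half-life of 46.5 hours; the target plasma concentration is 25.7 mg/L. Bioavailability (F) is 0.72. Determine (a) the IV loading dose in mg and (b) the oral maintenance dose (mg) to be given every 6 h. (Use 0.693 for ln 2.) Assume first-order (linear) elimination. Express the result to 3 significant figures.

Total Vd = 3.2 × 76 = 243.2 L
LD = Vd × C = 243.2 × 25.7 = 6250 mg
CL = 0.693 × Vd / t½ = 0.693 × 243.2 / 46.5 = 3.624 L/h
D = CL × Css × τ / F = 3.624 × 25.7 × 6 / 0.72 = 776.1 mg

(a) 6250 mg; (b) 776 mg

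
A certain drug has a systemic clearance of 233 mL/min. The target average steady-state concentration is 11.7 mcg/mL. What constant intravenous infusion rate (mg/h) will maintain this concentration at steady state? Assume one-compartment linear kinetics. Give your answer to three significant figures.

164 mg/h

CL = 233 mL/min × 60/1000 = 13.98 L/h
Rate = CL × Css = 13.98 × 11.7 = 163.6 mg/h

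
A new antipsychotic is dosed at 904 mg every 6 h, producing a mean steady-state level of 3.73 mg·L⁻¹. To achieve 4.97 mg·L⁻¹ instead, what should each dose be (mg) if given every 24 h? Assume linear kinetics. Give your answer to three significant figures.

With linear kinetics, Css is proportional to dose rate (D/τ) at fixed clearance.
D₂ = D₁ × (Css,target / Css,current) × (τ₂/τ₁) = 904 × (4.97/3.73) × (24/6) = 4818 mg

4820 mg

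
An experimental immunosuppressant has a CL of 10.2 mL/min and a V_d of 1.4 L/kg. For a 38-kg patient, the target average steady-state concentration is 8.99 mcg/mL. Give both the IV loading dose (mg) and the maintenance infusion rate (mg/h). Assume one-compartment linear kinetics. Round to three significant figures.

(a) 478 mg; (b) 5.50 mg/h

Total Vd = 1.4 × 38 = 53.20 L
Loading dose = Vd × C = 53.20 × 8.99 = 478.3 mg
CL = 10.2 mL/min = 10.2 × 0.06 = 0.6120 L/h
Maintenance infusion rate = CL × Css = 0.6120 × 8.99 = 5.502 mg/h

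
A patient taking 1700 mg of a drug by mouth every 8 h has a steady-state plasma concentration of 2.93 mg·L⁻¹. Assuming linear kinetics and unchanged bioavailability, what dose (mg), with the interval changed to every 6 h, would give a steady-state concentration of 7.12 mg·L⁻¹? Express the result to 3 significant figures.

3100 mg

With linear kinetics, Css is proportional to dose rate (D/τ) at fixed clearance.
D₂ = D₁ × (Css,target / Css,current) × (τ₂/τ₁) = 1700 × (7.12/2.93) × (6/8) = 3098 mg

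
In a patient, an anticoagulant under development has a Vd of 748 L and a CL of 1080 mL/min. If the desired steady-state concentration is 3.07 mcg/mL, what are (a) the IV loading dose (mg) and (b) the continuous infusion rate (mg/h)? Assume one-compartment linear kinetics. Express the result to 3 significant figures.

(a) 2300 mg; (b) 199 mg/h

Loading: fill Vd to C_target → 748.0 L × 3.07 mg/L = 2296 mg
Convert clearance: 1080 mL/min × 60 min/h ÷ 1000 mL/L = 64.80 L/h
Maintenance: replace elimination → rate = CL × Css = 64.80 × 3.07 = 198.9 mg/h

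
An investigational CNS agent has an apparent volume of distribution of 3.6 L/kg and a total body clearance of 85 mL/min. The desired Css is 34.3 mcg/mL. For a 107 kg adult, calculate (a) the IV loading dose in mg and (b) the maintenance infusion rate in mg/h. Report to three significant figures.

Vd = 3.6 L/kg × 107 kg = 385.2 L
Loading: fill Vd to C_target → 385.2 L × 34.3 mg/L = 13210 mg
CL = 85 mL/min = 85 × 0.06 = 5.100 L/h
Maintenance: replace elimination → rate = CL × Css = 5.100 × 34.3 = 174.9 mg/h

(a) 13200 mg; (b) 175 mg/h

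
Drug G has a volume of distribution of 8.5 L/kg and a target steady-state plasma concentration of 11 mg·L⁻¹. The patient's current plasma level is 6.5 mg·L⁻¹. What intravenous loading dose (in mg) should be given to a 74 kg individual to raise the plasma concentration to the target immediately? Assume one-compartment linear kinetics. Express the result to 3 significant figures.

Total Vd = 8.5 × 74 = 629.0 L
The loading dose fills Vd to the target concentration.
Concentration deficit ΔC = 11 − 6.5 = 4.500 mg/L
LD = Vd × ΔC = 629.0 × 4.500 = 2831 mg

2830 mg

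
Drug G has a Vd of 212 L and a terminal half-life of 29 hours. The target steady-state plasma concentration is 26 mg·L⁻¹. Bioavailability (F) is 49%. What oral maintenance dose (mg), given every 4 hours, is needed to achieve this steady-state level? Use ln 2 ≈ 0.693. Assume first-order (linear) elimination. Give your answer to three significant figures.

k = 0.693/29 = 0.02390 h⁻¹, so CL = k·Vd = 0.02390 × 212.0 = 5.067 L/h
D = CL × Css × τ / F = 5.067 × 26 × 4 / 0.49 = 1075 mg

1080 mg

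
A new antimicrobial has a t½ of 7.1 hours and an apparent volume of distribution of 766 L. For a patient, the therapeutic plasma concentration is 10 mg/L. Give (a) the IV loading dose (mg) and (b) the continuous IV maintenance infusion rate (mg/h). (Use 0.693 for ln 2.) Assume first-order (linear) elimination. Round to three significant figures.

LD = Vd × C = 766.0 × 10 = 7660 mg
CL = 0.693 × Vd / t½ = 0.693 × 766.0 / 7.1 = 74.77 L/h
Infusion rate = CL × Css = 74.77 × 10 = 747.7 mg/h

(a) 7660 mg; (b) 748 mg/h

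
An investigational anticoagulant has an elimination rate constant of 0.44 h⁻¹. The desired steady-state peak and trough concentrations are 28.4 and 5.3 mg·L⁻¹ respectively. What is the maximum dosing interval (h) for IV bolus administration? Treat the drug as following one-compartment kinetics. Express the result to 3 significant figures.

3.82 h

Between IV bolus doses, concentration decays as C = C₀·e^(−kτ), so C_peak/C_trough = e^(kτ).
τ_max = ln(C_peak/C_trough) / k = ln(28.4/5.3) / 0.4400 = 1.679 / 0.4400 = 3.816 h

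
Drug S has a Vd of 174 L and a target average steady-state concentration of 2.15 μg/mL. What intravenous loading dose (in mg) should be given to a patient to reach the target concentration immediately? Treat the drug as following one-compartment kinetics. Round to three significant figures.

374 mg

LD = Vd × C = 174.0 × 2.150 = 374.1 mg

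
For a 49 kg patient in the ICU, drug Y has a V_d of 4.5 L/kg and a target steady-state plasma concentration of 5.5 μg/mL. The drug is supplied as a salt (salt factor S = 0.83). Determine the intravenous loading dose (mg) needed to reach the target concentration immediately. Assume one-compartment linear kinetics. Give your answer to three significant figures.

1460 mg

Total Vd = 4.5 × 49 = 220.5 L
LD = Vd × C / S = 220.5 × 5.500 / 0.83 = 1461 mg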